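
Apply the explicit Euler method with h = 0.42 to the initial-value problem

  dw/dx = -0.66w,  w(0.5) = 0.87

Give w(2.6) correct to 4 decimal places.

0.1716

Euler: w_{n+1} = w_n + h·f(x_n, w_n).
x=0.500000, w=0.870000: f=-0.574200 → w ← 0.870000 + 0.42·(-0.574200) = 0.628836
x=0.920000, w=0.628836: f=-0.415032 → w ← 0.628836 + 0.42·(-0.415032) = 0.454523
x=1.340000, w=0.454523: f=-0.299985 → w ← 0.454523 + 0.42·(-0.299985) = 0.328529
x=1.760000, w=0.328529: f=-0.216829 → w ← 0.328529 + 0.42·(-0.216829) = 0.237461
x=2.180000, w=0.237461: f=-0.156724 → w ← 0.237461 + 0.42·(-0.156724) = 0.171637
w(2.6) ≈ 0.1716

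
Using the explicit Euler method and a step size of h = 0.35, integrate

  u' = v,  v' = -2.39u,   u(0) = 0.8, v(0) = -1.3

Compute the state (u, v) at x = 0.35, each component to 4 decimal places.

0.3450, -1.9692

Euler on (u,v): u_{n+1} = u_n + h·u', v_{n+1} = v_n + h·v'.
0.000000: (0.800000, -1.300000); f=(-1.300000, -1.912000) → (0.345000, -1.969200)
(u(0.35), v(0.35)) ≈ (0.3450, -1.9692)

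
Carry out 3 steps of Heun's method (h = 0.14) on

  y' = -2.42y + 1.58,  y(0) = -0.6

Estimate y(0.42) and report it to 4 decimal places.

Heun: k1 = f(t_n, y_n); k2 = f(t_n + h, y_n + h·k1); y_{n+1} = y_n + (h/2)·(k1 + k2).
t=0.000000, y=-0.600000:
  k1 = f(0.000000, -0.600000) = 3.032000
  k2 = f(0.140000, -0.175520) = 2.004758
  y ← -0.600000 + (0.14/2)·(3.032000 + 2.004758) = -0.247427
t=0.140000, y=-0.247427:
  k1 = f(0.140000, -0.247427) = 2.178773
  k2 = f(0.280000, 0.057601) = 1.440605
  y ← -0.247427 + (0.14/2)·(2.178773 + 1.440605) = 0.005930
t=0.280000, y=0.005930:
  k1 = f(0.280000, 0.005930) = 1.565651
  k2 = f(0.420000, 0.225121) = 1.035208
  y ← 0.005930 + (0.14/2)·(1.565651 + 1.035208) = 0.187990
y(0.42) ≈ 0.1880

0.1880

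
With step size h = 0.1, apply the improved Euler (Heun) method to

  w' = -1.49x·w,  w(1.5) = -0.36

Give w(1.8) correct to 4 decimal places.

Heun: k1 = f(x_n, w_n); k2 = f(x_n + h, w_n + h·k1); w_{n+1} = w_n + (h/2)·(k1 + k2).
x=1.500000, w=-0.360000:
  k1 = f(1.500000, -0.360000) = 0.804600
  k2 = f(1.600000, -0.279540) = 0.666423
  w ← -0.360000 + (0.1/2)·(0.804600 + 0.666423) = -0.286449
x=1.600000, w=-0.286449:
  k1 = f(1.600000, -0.286449) = 0.682894
  k2 = f(1.700000, -0.218159) = 0.552598
  w ← -0.286449 + (0.1/2)·(0.682894 + 0.552598) = -0.224674
x=1.700000, w=-0.224674:
  k1 = f(1.700000, -0.224674) = 0.569100
  k2 = f(1.800000, -0.167764) = 0.449944
  w ← -0.224674 + (0.1/2)·(0.569100 + 0.449944) = -0.173722
w(1.8) ≈ -0.1737

-0.1737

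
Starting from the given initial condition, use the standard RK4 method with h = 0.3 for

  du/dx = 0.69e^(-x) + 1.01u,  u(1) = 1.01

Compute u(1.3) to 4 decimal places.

RK4: k1 = f(x_n, u_n); k2 = f(x_n + h/2, u_n + (h/2)·k1); k3 = f(x_n + h/2, u_n + (h/2)·k2); k4 = f(x_n + h, u_n + h·k3); u_{n+1} = u_n + (h/6)·(k1 + 2k2 + 2k3 + k4).
x=1.000000, u=1.010000:
  k1 = f(1.000000, 1.010000) = 1.273937
  k2 = f(1.150000, 1.201091) = 1.431581
  k3 = f(1.150000, 1.224737) = 1.455464
  k4 = f(1.300000, 1.446639) = 1.649152
  u ← 1.010000 + (0.3/6)·(k1 + 2k2 + 2k3 + k4) = 1.444859
u(1.3) ≈ 1.4449

1.4449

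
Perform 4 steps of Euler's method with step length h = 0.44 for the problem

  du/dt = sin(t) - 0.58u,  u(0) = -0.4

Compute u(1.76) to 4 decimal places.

0.6597

Euler: u_{n+1} = u_n + h·f(t_n, u_n).
t=0.000000, u=-0.400000: f=0.232000 → u ← -0.400000 + 0.44·0.232000 = -0.297920
t=0.440000, u=-0.297920: f=0.598733 → u ← -0.297920 + 0.44·0.598733 = -0.034477
t=0.880000, u=-0.034477: f=0.790736 → u ← -0.034477 + 0.44·0.790736 = 0.313446
t=1.320000, u=0.313446: f=0.786916 → u ← 0.313446 + 0.44·0.786916 = 0.659689
u(1.76) ≈ 0.6597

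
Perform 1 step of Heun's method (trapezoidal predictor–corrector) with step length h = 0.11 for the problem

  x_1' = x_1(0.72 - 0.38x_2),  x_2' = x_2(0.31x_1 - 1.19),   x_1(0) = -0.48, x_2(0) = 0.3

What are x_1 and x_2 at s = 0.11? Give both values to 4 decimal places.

Heun on (x_1,x_2): k1 = f(s_n, state_n); k2 = f(s_n + h, state_n + h·k1); state_{n+1} = state_n + (h/2)·(k1 + k2).
0.000000: (-0.480000, 0.300000)
  k1 = (-0.290880, -0.401640)
  predictor → (-0.511997, 0.255820)
  k2 = (-0.318866, -0.345029)
  → (-0.513536, 0.258933)
(x_1(0.11), x_2(0.11)) ≈ (-0.5135, 0.2589)

-0.5135, 0.2589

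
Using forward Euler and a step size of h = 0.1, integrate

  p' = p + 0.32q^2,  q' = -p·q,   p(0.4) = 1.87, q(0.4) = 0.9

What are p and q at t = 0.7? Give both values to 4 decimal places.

2.5499, 0.4456

Euler on (p,q): p_{n+1} = p_n + h·p', q_{n+1} = q_n + h·q'.
0.400000: (1.870000, 0.900000); f=(2.129200, -1.683000) → (2.082920, 0.731700)
0.500000: (2.082920, 0.731700); f=(2.254243, -1.524073) → (2.308344, 0.579293)
0.600000: (2.308344, 0.579293); f=(2.415730, -1.337207) → (2.549917, 0.445572)
(p(0.7), q(0.7)) ≈ (2.5499, 0.4456)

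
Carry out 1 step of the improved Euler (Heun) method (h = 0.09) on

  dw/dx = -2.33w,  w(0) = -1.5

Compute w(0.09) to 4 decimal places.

Heun: k1 = f(x_n, w_n); k2 = f(x_n + h, w_n + h·k1); w_{n+1} = w_n + (h/2)·(k1 + k2).
x=0.000000, w=-1.500000:
  k1 = f(0.000000, -1.500000) = 3.495000
  k2 = f(0.090000, -1.185450) = 2.762099
  w ← -1.500000 + (0.09/2)·(3.495000 + 2.762099) = -1.218431
w(0.09) ≈ -1.2184

-1.2184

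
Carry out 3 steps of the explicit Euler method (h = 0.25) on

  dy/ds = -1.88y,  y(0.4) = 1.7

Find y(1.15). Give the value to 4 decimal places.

0.2531

Euler: y_{n+1} = y_n + h·f(s_n, y_n).
s=0.400000, y=1.700000: f=-3.196000 → y ← 1.700000 + 0.25·(-3.196000) = 0.901000
s=0.650000, y=0.901000: f=-1.693880 → y ← 0.901000 + 0.25·(-1.693880) = 0.477530
s=0.900000, y=0.477530: f=-0.897756 → y ← 0.477530 + 0.25·(-0.897756) = 0.253091
y(1.15) ≈ 0.2531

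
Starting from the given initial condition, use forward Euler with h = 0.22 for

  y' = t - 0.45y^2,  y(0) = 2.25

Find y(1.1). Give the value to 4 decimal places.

1.3481

Euler: y_{n+1} = y_n + h·f(t_n, y_n).
t=0.000000, y=2.250000: f=-2.278125 → y ← 2.250000 + 0.22·(-2.278125) = 1.748813
t=0.220000, y=1.748813: f=-1.156255 → y ← 1.748813 + 0.22·(-1.156255) = 1.494436
t=0.440000, y=1.494436: f=-0.565003 → y ← 1.494436 + 0.22·(-0.565003) = 1.370136
t=0.660000, y=1.370136: f=-0.184772 → y ← 1.370136 + 0.22·(-0.184772) = 1.329486
t=0.880000, y=1.329486: f=0.084610 → y ← 1.329486 + 0.22·0.084610 = 1.348100
y(1.1) ≈ 1.3481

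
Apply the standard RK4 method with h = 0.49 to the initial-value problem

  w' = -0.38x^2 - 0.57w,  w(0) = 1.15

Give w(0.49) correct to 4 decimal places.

RK4: k1 = f(x_n, w_n); k2 = f(x_n + h/2, w_n + (h/2)·k1); k3 = f(x_n + h/2, w_n + (h/2)·k2); k4 = f(x_n + h, w_n + h·k3); w_{n+1} = w_n + (h/6)·(k1 + 2k2 + 2k3 + k4).
x=0.000000, w=1.150000:
  k1 = f(0.000000, 1.150000) = -0.655500
  k2 = f(0.245000, 0.989402) = -0.586769
  k3 = f(0.245000, 1.006242) = -0.596367
  k4 = f(0.490000, 0.857780) = -0.580173
  w ← 1.150000 + (0.49/6)·(k1 + 2k2 + 2k3 + k4) = 0.855841
w(0.49) ≈ 0.8558

0.8558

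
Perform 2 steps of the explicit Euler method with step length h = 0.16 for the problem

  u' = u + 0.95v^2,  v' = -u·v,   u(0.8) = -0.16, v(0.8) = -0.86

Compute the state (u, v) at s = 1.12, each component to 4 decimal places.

Euler on (u,v): u_{n+1} = u_n + h·u', v_{n+1} = v_n + h·v'.
0.800000: (-0.160000, -0.860000); f=(0.542620, -0.137600) → (-0.073181, -0.882016)
0.960000: (-0.073181, -0.882016); f=(0.665874, -0.064547) → (0.033359, -0.892343)
(u(1.12), v(1.12)) ≈ (0.0334, -0.8923)

0.0334, -0.8923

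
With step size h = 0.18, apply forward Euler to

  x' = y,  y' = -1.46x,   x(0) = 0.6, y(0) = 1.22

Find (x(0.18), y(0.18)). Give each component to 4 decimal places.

0.8196, 1.0623

Euler on (x,y): x_{n+1} = x_n + h·x', y_{n+1} = y_n + h·y'.
0.000000: (0.600000, 1.220000); f=(1.220000, -0.876000) → (0.819600, 1.062320)
(x(0.18), y(0.18)) ≈ (0.8196, 1.0623)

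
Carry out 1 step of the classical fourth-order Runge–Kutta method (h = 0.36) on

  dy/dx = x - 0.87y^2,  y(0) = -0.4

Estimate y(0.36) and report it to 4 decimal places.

-0.3865

RK4: k1 = f(x_n, y_n); k2 = f(x_n + h/2, y_n + (h/2)·k1); k3 = f(x_n + h/2, y_n + (h/2)·k2); k4 = f(x_n + h, y_n + h·k3); y_{n+1} = y_n + (h/6)·(k1 + 2k2 + 2k3 + k4).
x=0.000000, y=-0.400000:
  k1 = f(0.000000, -0.400000) = -0.139200
  k2 = f(0.180000, -0.425056) = 0.022815
  k3 = f(0.180000, -0.395893) = 0.043644
  k4 = f(0.360000, -0.384288) = 0.231521
  y ← -0.400000 + (0.36/6)·(k1 + 2k2 + 2k3 + k4) = -0.386486
y(0.36) ≈ -0.3865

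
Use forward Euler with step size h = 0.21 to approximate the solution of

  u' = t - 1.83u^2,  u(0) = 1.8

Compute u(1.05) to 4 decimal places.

Euler: u_{n+1} = u_n + h·f(t_n, u_n).
t=0.000000, u=1.800000: f=-5.929200 → u ← 1.800000 + 0.21·(-5.929200) = 0.554868
t=0.210000, u=0.554868: f=-0.353418 → u ← 0.554868 + 0.21·(-0.353418) = 0.480650
t=0.420000, u=0.480650: f=-0.002775 → u ← 0.480650 + 0.21·(-0.002775) = 0.480067
t=0.630000, u=0.480067: f=0.208249 → u ← 0.480067 + 0.21·0.208249 = 0.523800
t=0.840000, u=0.523800: f=0.337910 → u ← 0.523800 + 0.21·0.337910 = 0.594761
u(1.05) ≈ 0.5948

0.5948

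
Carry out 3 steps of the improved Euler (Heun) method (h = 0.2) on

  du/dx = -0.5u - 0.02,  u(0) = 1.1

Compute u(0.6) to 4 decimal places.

Heun: k1 = f(x_n, u_n); k2 = f(x_n + h, u_n + h·k1); u_{n+1} = u_n + (h/2)·(k1 + k2).
x=0.000000, u=1.100000:
  k1 = f(0.000000, 1.100000) = -0.570000
  k2 = f(0.200000, 0.986000) = -0.513000
  u ← 1.100000 + (0.2/2)·(-0.570000 + (-0.513000)) = 0.991700
x=0.200000, u=0.991700:
  k1 = f(0.200000, 0.991700) = -0.515850
  k2 = f(0.400000, 0.888530) = -0.464265
  u ← 0.991700 + (0.2/2)·(-0.515850 + (-0.464265)) = 0.893688
x=0.400000, u=0.893688:
  k1 = f(0.400000, 0.893688) = -0.466844
  k2 = f(0.600000, 0.800320) = -0.420160
  u ← 0.893688 + (0.2/2)·(-0.466844 + (-0.420160)) = 0.804988
u(0.6) ≈ 0.8050

0.8050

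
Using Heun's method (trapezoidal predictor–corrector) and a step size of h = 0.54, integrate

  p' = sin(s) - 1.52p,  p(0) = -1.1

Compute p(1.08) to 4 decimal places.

Heun: k1 = f(s_n, p_n); k2 = f(s_n + h, p_n + h·k1); p_{n+1} = p_n + (h/2)·(k1 + k2).
s=0.000000, p=-1.100000:
  k1 = f(0.000000, -1.100000) = 1.672000
  k2 = f(0.540000, -0.197120) = 0.813758
  p ← -1.100000 + (0.54/2)·(1.672000 + 0.813758) = -0.428845
s=0.540000, p=-0.428845:
  k1 = f(0.540000, -0.428845) = 1.165981
  k2 = f(1.080000, 0.200784) = 0.576766
  p ← -0.428845 + (0.54/2)·(1.165981 + 0.576766) = 0.041696
p(1.08) ≈ 0.0417

0.0417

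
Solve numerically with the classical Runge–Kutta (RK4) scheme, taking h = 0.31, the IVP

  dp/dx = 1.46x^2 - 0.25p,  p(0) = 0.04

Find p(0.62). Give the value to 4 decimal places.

0.1459

RK4: k1 = f(x_n, p_n); k2 = f(x_n + h/2, p_n + (h/2)·k1); k3 = f(x_n + h/2, p_n + (h/2)·k2); k4 = f(x_n + h, p_n + h·k3); p_{n+1} = p_n + (h/6)·(k1 + 2k2 + 2k3 + k4).
x=0.000000, p=0.040000:
  k1 = f(0.000000, 0.040000) = -0.010000
  k2 = f(0.155000, 0.038450) = 0.025464
  k3 = f(0.155000, 0.043947) = 0.024090
  k4 = f(0.310000, 0.047468) = 0.128439
  p ← 0.040000 + (0.31/6)·(k1 + 2k2 + 2k3 + k4) = 0.051240
x=0.310000, p=0.051240:
  k1 = f(0.310000, 0.051240) = 0.127496
  k2 = f(0.465000, 0.071002) = 0.297938
  k3 = f(0.465000, 0.097420) = 0.291333
  k4 = f(0.620000, 0.141553) = 0.525836
  p ← 0.051240 + (0.31/6)·(k1 + 2k2 + 2k3 + k4) = 0.145887
p(0.62) ≈ 0.1459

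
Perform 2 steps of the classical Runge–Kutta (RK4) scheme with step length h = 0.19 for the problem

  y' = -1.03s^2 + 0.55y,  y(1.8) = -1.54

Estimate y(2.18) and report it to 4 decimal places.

RK4: k1 = f(s_n, y_n); k2 = f(s_n + h/2, y_n + (h/2)·k1); k3 = f(s_n + h/2, y_n + (h/2)·k2); k4 = f(s_n + h, y_n + h·k3); y_{n+1} = y_n + (h/6)·(k1 + 2k2 + 2k3 + k4).
s=1.800000, y=-1.540000:
  k1 = f(1.800000, -1.540000) = -4.184200
  k2 = f(1.895000, -1.937499) = -4.764380
  k3 = f(1.895000, -1.992616) = -4.794695
  k4 = f(1.990000, -2.450992) = -5.426949
  y ← -1.540000 + (0.19/6)·(k1 + 2k2 + 2k3 + k4) = -2.449761
s=1.990000, y=-2.449761:
  k1 = f(1.990000, -2.449761) = -5.426272
  k2 = f(2.085000, -2.965257) = -6.108533
  k3 = f(2.085000, -3.030072) = -6.144181
  k4 = f(2.180000, -3.617156) = -6.884408
  y ← -2.449761 + (0.19/6)·(k1 + 2k2 + 2k3 + k4) = -3.615605
y(2.18) ≈ -3.6156

-3.6156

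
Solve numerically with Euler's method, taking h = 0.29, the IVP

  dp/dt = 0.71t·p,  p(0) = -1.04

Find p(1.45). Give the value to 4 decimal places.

Euler: p_{n+1} = p_n + h·f(t_n, p_n).
t=0.000000, p=-1.040000: f=0.000000 → p ← -1.040000 + 0.29·0.000000 = -1.040000
t=0.290000, p=-1.040000: f=-0.214136 → p ← -1.040000 + 0.29·(-0.214136) = -1.102099
t=0.580000, p=-1.102099: f=-0.453845 → p ← -1.102099 + 0.29·(-0.453845) = -1.233714
t=0.870000, p=-1.233714: f=-0.762065 → p ← -1.233714 + 0.29·(-0.762065) = -1.454713
t=1.160000, p=-1.454713: f=-1.198102 → p ← -1.454713 + 0.29·(-1.198102) = -1.802163
p(1.45) ≈ -1.8022

-1.8022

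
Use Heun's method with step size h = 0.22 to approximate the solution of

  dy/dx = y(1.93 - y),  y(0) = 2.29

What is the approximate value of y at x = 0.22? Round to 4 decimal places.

Heun: k1 = f(x_n, y_n); k2 = f(x_n + h, y_n + h·k1); y_{n+1} = y_n + (h/2)·(k1 + k2).
x=0.000000, y=2.290000:
  k1 = f(0.000000, 2.290000) = -0.824400
  k2 = f(0.220000, 2.108632) = -0.376669
  y ← 2.290000 + (0.22/2)·(-0.824400 + (-0.376669)) = 2.157882
y(0.22) ≈ 2.1579

2.1579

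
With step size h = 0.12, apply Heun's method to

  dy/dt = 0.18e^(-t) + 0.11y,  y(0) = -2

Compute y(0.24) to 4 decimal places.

Heun: k1 = f(t_n, y_n); k2 = f(t_n + h, y_n + h·k1); y_{n+1} = y_n + (h/2)·(k1 + k2).
t=0.000000, y=-2.000000:
  k1 = f(0.000000, -2.000000) = -0.040000
  k2 = f(0.120000, -2.004800) = -0.060882
  y ← -2.000000 + (0.12/2)·(-0.040000 + (-0.060882)) = -2.006053
t=0.120000, y=-2.006053:
  k1 = f(0.120000, -2.006053) = -0.061020
  k2 = f(0.240000, -2.013375) = -0.079878
  y ← -2.006053 + (0.12/2)·(-0.061020 + (-0.079878)) = -2.014507
y(0.24) ≈ -2.0145

-2.0145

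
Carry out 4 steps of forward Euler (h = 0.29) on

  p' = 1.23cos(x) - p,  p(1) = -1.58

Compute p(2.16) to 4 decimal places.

-0.3902

Euler: p_{n+1} = p_n + h·f(x_n, p_n).
x=1.000000, p=-1.580000: f=2.244572 → p ← -1.580000 + 0.29·2.244572 = -0.929074
x=1.290000, p=-0.929074: f=1.269933 → p ← -0.929074 + 0.29·1.269933 = -0.560794
x=1.580000, p=-0.560794: f=0.549473 → p ← -0.560794 + 0.29·0.549473 = -0.401446
x=1.870000, p=-0.401446: f=0.038892 → p ← -0.401446 + 0.29·0.038892 = -0.390168
p(2.16) ≈ -0.3902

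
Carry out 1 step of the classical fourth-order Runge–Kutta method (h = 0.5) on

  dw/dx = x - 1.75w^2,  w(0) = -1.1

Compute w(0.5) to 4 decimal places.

-7.2889

RK4: k1 = f(x_n, w_n); k2 = f(x_n + h/2, w_n + (h/2)·k1); k3 = f(x_n + h/2, w_n + (h/2)·k2); k4 = f(x_n + h, w_n + h·k3); w_{n+1} = w_n + (h/6)·(k1 + 2k2 + 2k3 + k4).
x=0.000000, w=-1.100000:
  k1 = f(0.000000, -1.100000) = -2.117500
  k2 = f(0.250000, -1.629375) = -4.396010
  k3 = f(0.250000, -2.199003) = -8.212321
  k4 = f(0.500000, -5.206161) = -46.932188
  w ← -1.100000 + (0.5/6)·(k1 + 2k2 + 2k3 + k4) = -7.288863
w(0.5) ≈ -7.2889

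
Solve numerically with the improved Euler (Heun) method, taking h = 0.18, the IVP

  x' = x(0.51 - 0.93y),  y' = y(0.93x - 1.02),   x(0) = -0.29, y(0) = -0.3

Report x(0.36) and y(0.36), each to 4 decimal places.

-0.3770, -0.1869

Heun on (x,y): k1 = f(t_n, state_n); k2 = f(t_n + h, state_n + h·k1); state_{n+1} = state_n + (h/2)·(k1 + k2).
0.000000: (-0.290000, -0.300000)
  k1 = (-0.228810, 0.386910)
  predictor → (-0.331186, -0.230356)
  k2 = (-0.239855, 0.305914)
  → (-0.332180, -0.237646)
0.180000: (-0.332180, -0.237646)
  k1 = (-0.242827, 0.315814)
  predictor → (-0.375889, -0.180799)
  k2 = (-0.254906, 0.247619)
  → (-0.376976, -0.186937)
(x(0.36), y(0.36)) ≈ (-0.3770, -0.1869)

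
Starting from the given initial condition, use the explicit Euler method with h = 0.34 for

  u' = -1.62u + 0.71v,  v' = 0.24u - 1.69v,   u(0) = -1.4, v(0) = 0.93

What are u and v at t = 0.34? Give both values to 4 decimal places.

-0.4044, 0.2814

Euler on (u,v): u_{n+1} = u_n + h·u', v_{n+1} = v_n + h·v'.
0.000000: (-1.400000, 0.930000); f=(2.928300, -1.907700) → (-0.404378, 0.281382)
(u(0.34), v(0.34)) ≈ (-0.4044, 0.2814)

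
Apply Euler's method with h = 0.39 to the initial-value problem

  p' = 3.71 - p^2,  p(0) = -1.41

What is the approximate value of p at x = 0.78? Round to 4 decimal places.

Euler: p_{n+1} = p_n + h·f(x_n, p_n).
x=0.000000, p=-1.410000: f=1.721900 → p ← -1.410000 + 0.39·1.721900 = -0.738459
x=0.390000, p=-0.738459: f=3.164678 → p ← -0.738459 + 0.39·3.164678 = 0.495766
p(0.78) ≈ 0.4958

0.4958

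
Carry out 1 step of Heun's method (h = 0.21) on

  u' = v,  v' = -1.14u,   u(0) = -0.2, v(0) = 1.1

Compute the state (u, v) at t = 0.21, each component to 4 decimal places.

Heun on (u,v): k1 = f(t_n, state_n); k2 = f(t_n + h, state_n + h·k1); state_{n+1} = state_n + (h/2)·(k1 + k2).
0.000000: (-0.200000, 1.100000)
  k1 = (1.100000, 0.228000)
  predictor → (0.031000, 1.147880)
  k2 = (1.147880, -0.035340)
  → (0.036027, 1.120229)
(u(0.21), v(0.21)) ≈ (0.0360, 1.1202)

0.0360, 1.1202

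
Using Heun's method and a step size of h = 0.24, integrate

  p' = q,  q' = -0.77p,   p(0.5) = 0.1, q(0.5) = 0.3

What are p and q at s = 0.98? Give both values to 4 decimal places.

Heun on (p,q): k1 = f(s_n, state_n); k2 = f(s_n + h, state_n + h·k1); state_{n+1} = state_n + (h/2)·(k1 + k2).
0.500000: (0.100000, 0.300000)
  k1 = (0.300000, -0.077000)
  predictor → (0.172000, 0.281520)
  k2 = (0.281520, -0.132440)
  → (0.169782, 0.274867)
0.740000: (0.169782, 0.274867)
  k1 = (0.274867, -0.130732)
  predictor → (0.235751, 0.243491)
  k2 = (0.243491, -0.181528)
  → (0.231985, 0.237396)
(p(0.98), q(0.98)) ≈ (0.2320, 0.2374)

0.2320, 0.2374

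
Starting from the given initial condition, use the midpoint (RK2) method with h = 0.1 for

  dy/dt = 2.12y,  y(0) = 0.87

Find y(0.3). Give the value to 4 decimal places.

Midpoint: k1 = f(t_n, y_n); k2 = f(t_n + h/2, y_n + (h/2)·k1); y_{n+1} = y_n + h·k2.
t=0.000000, y=0.870000:
  k1 = f(0.000000, 0.870000) = 1.844400
  k2 = f(0.050000, 0.962220) = 2.039906
  y ← 0.870000 + 0.1·2.039906 = 1.073991
t=0.100000, y=1.073991:
  k1 = f(0.100000, 1.073991) = 2.276860
  k2 = f(0.150000, 1.187834) = 2.518207
  y ← 1.073991 + 0.1·2.518207 = 1.325811
t=0.200000, y=1.325811:
  k1 = f(0.200000, 1.325811) = 2.810720
  k2 = f(0.250000, 1.466347) = 3.108656
  y ← 1.325811 + 0.1·3.108656 = 1.636677
y(0.3) ≈ 1.6367

1.6367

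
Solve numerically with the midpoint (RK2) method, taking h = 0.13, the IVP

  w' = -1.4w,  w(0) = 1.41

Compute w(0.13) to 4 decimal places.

Midpoint: k1 = f(t_n, w_n); k2 = f(t_n + h/2, w_n + (h/2)·k1); w_{n+1} = w_n + h·k2.
t=0.000000, w=1.410000:
  k1 = f(0.000000, 1.410000) = -1.974000
  k2 = f(0.065000, 1.281690) = -1.794366
  w ← 1.410000 + 0.13·(-1.794366) = 1.176732
w(0.13) ≈ 1.1767

1.1767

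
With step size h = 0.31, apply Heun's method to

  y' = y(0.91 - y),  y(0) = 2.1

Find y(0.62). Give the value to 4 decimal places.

Heun: k1 = f(x_n, y_n); k2 = f(x_n + h, y_n + h·k1); y_{n+1} = y_n + (h/2)·(k1 + k2).
x=0.000000, y=2.100000:
  k1 = f(0.000000, 2.100000) = -2.499000
  k2 = f(0.310000, 1.325310) = -0.550414
  y ← 2.100000 + (0.31/2)·(-2.499000 + (-0.550414)) = 1.627341
x=0.310000, y=1.627341:
  k1 = f(0.310000, 1.627341) = -1.167358
  k2 = f(0.620000, 1.265460) = -0.449820
  y ← 1.627341 + (0.31/2)·(-1.167358 + (-0.449820)) = 1.376678
y(0.62) ≈ 1.3767

1.3767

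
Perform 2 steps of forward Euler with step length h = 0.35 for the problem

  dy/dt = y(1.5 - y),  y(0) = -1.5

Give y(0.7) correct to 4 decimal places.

Euler: y_{n+1} = y_n + h·f(t_n, y_n).
t=0.000000, y=-1.500000: f=-4.500000 → y ← -1.500000 + 0.35·(-4.500000) = -3.075000
t=0.350000, y=-3.075000: f=-14.068125 → y ← -3.075000 + 0.35·(-14.068125) = -7.998844
y(0.7) ≈ -7.9988

-7.9988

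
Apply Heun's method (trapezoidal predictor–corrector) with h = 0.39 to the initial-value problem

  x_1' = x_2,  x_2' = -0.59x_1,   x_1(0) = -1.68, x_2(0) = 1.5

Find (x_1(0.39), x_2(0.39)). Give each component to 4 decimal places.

-1.0196, 1.8193

Heun on (x_1,x_2): k1 = f(s_n, state_n); k2 = f(s_n + h, state_n + h·k1); state_{n+1} = state_n + (h/2)·(k1 + k2).
0.000000: (-1.680000, 1.500000)
  k1 = (1.500000, 0.991200)
  predictor → (-1.095000, 1.886568)
  k2 = (1.886568, 0.646050)
  → (-1.019619, 1.819264)
(x_1(0.39), x_2(0.39)) ≈ (-1.0196, 1.8193)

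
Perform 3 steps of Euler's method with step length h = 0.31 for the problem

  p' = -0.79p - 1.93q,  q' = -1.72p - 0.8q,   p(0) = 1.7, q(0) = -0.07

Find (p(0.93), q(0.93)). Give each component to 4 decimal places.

Euler on (p,q): p_{n+1} = p_n + h·p', q_{n+1} = q_n + h·q'.
0.000000: (1.700000, -0.070000); f=(-1.207900, -2.868000) → (1.325551, -0.959080)
0.310000: (1.325551, -0.959080); f=(0.803839, -1.512684) → (1.574741, -1.428012)
0.620000: (1.574741, -1.428012); f=(1.512018, -1.566145) → (2.043467, -1.913517)
(p(0.93), q(0.93)) ≈ (2.0435, -1.9135)

2.0435, -1.9135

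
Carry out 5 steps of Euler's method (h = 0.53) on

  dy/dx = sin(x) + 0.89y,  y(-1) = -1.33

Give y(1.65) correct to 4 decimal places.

-11.0596

Euler: y_{n+1} = y_n + h·f(x_n, y_n).
x=-1.000000, y=-1.330000: f=-2.025171 → y ← -1.330000 + 0.53·(-2.025171) = -2.403341
x=-0.470000, y=-2.403341: f=-2.591859 → y ← -2.403341 + 0.53·(-2.591859) = -3.777026
x=0.060000, y=-3.777026: f=-3.301589 → y ← -3.777026 + 0.53·(-3.301589) = -5.526868
x=0.590000, y=-5.526868: f=-4.362552 → y ← -5.526868 + 0.53·(-4.362552) = -7.839021
x=1.120000, y=-7.839021: f=-6.076628 → y ← -7.839021 + 0.53·(-6.076628) = -11.059634
y(1.65) ≈ -11.0596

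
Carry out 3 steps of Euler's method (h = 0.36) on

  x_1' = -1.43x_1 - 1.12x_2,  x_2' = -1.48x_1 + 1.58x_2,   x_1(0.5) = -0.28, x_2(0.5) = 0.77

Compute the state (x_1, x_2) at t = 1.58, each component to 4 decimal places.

-1.3249, 4.1201

Euler on (x_1,x_2): x_1_{n+1} = x_1_n + h·x_1', x_2_{n+1} = x_2_n + h·x_2'.
0.500000: (-0.280000, 0.770000); f=(-0.462000, 1.631000) → (-0.446320, 1.357160)
0.860000: (-0.446320, 1.357160); f=(-0.881782, 2.804866) → (-0.763761, 2.366912)
1.220000: (-0.763761, 2.366912); f=(-1.558763, 4.870088) → (-1.324916, 4.120143)
(x_1(1.58), x_2(1.58)) ≈ (-1.3249, 4.1201)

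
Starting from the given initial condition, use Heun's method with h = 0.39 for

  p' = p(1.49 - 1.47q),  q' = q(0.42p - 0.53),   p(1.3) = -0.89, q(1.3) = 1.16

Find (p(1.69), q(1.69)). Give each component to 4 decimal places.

-0.9140, 0.8278

Heun on (p,q): k1 = f(s_n, state_n); k2 = f(s_n + h, state_n + h·k1); state_{n+1} = state_n + (h/2)·(k1 + k2).
1.300000: (-0.890000, 1.160000)
  k1 = (0.191528, -1.048408)
  predictor → (-0.815304, 0.751121)
  k2 = (-0.314587, -0.655299)
  → (-0.913996, 0.827777)
(p(1.69), q(1.69)) ≈ (-0.9140, 0.8278)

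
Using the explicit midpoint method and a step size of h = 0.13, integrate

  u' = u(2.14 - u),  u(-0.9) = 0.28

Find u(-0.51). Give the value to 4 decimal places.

Midpoint: k1 = f(x_n, u_n); k2 = f(x_n + h/2, u_n + (h/2)·k1); u_{n+1} = u_n + h·k2.
x=-0.900000, u=0.280000:
  k1 = f(-0.900000, 0.280000) = 0.520800
  k2 = f(-0.835000, 0.313852) = 0.573140
  u ← 0.280000 + 0.13·0.573140 = 0.354508
x=-0.770000, u=0.354508:
  k1 = f(-0.770000, 0.354508) = 0.632972
  k2 = f(-0.705000, 0.395651) = 0.690154
  u ← 0.354508 + 0.13·0.690154 = 0.444228
x=-0.640000, u=0.444228:
  k1 = f(-0.640000, 0.444228) = 0.753310
  k2 = f(-0.575000, 0.493193) = 0.812194
  u ← 0.444228 + 0.13·0.812194 = 0.549813
u(-0.51) ≈ 0.5498

0.5498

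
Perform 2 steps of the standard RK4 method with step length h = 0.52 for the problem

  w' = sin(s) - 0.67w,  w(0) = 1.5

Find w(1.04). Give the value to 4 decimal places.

RK4: k1 = f(s_n, w_n); k2 = f(s_n + h/2, w_n + (h/2)·k1); k3 = f(s_n + h/2, w_n + (h/2)·k2); k4 = f(s_n + h, w_n + h·k3); w_{n+1} = w_n + (h/6)·(k1 + 2k2 + 2k3 + k4).
s=0.000000, w=1.500000:
  k1 = f(0.000000, 1.500000) = -1.005000
  k2 = f(0.260000, 1.238700) = -0.572848
  k3 = f(0.260000, 1.351059) = -0.648129
  k4 = f(0.520000, 1.162973) = -0.282312
  w ← 1.500000 + (0.52/6)·(k1 + 2k2 + 2k3 + k4) = 1.176797
s=0.520000, w=1.176797:
  k1 = f(0.520000, 1.176797) = -0.291574
  k2 = f(0.780000, 1.100988) = -0.034382
  k3 = f(0.780000, 1.167857) = -0.079185
  k4 = f(1.040000, 1.135621) = 0.101538
  w ← 1.176797 + (0.52/6)·(k1 + 2k2 + 2k3 + k4) = 1.140642
w(1.04) ≈ 1.1406

1.1406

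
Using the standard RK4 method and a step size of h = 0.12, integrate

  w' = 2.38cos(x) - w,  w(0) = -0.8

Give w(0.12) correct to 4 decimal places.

-0.4411

RK4: k1 = f(x_n, w_n); k2 = f(x_n + h/2, w_n + (h/2)·k1); k3 = f(x_n + h/2, w_n + (h/2)·k2); k4 = f(x_n + h, w_n + h·k3); w_{n+1} = w_n + (h/6)·(k1 + 2k2 + 2k3 + k4).
x=0.000000, w=-0.800000:
  k1 = f(0.000000, -0.800000) = 3.180000
  k2 = f(0.060000, -0.609200) = 2.984917
  k3 = f(0.060000, -0.620905) = 2.996622
  k4 = f(0.120000, -0.440405) = 2.803290
  w ← -0.800000 + (0.12/6)·(k1 + 2k2 + 2k3 + k4) = -0.441073
w(0.12) ≈ -0.4411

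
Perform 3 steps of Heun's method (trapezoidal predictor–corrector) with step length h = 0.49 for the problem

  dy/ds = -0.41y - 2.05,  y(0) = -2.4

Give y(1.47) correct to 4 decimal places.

-3.5702

Heun: k1 = f(s_n, y_n); k2 = f(s_n + h, y_n + h·k1); y_{n+1} = y_n + (h/2)·(k1 + k2).
s=0.000000, y=-2.400000:
  k1 = f(0.000000, -2.400000) = -1.066000
  k2 = f(0.490000, -2.922340) = -0.851841
  y ← -2.400000 + (0.49/2)·(-1.066000 + (-0.851841)) = -2.869871
s=0.490000, y=-2.869871:
  k1 = f(0.490000, -2.869871) = -0.873353
  k2 = f(0.980000, -3.297814) = -0.697896
  y ← -2.869871 + (0.49/2)·(-0.873353 + (-0.697896)) = -3.254827
s=0.980000, y=-3.254827:
  k1 = f(0.980000, -3.254827) = -0.715521
  k2 = f(1.470000, -3.605432) = -0.571773
  y ← -3.254827 + (0.49/2)·(-0.715521 + (-0.571773)) = -3.570214
y(1.47) ≈ -3.5702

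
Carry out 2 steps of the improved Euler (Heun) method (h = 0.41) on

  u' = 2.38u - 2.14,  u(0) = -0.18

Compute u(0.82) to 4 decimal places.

Heun: k1 = f(t_n, u_n); k2 = f(t_n + h, u_n + h·k1); u_{n+1} = u_n + (h/2)·(k1 + k2).
t=0.000000, u=-0.180000:
  k1 = f(0.000000, -0.180000) = -2.568400
  k2 = f(0.410000, -1.233044) = -5.074645
  u ← -0.180000 + (0.41/2)·(-2.568400 + (-5.074645)) = -1.746824
t=0.410000, u=-1.746824:
  k1 = f(0.410000, -1.746824) = -6.297442
  k2 = f(0.820000, -4.328775) = -12.442485
  u ← -1.746824 + (0.41/2)·(-6.297442 + (-12.442485)) = -5.588509
u(0.82) ≈ -5.5885

-5.5885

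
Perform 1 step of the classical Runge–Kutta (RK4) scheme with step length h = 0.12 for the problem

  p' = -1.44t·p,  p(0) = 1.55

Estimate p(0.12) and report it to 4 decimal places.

1.5340

RK4: k1 = f(t_n, p_n); k2 = f(t_n + h/2, p_n + (h/2)·k1); k3 = f(t_n + h/2, p_n + (h/2)·k2); k4 = f(t_n + h, p_n + h·k3); p_{n+1} = p_n + (h/6)·(k1 + 2k2 + 2k3 + k4).
t=0.000000, p=1.550000:
  k1 = f(0.000000, 1.550000) = 0.000000
  k2 = f(0.060000, 1.550000) = -0.133920
  k3 = f(0.060000, 1.541965) = -0.133226
  k4 = f(0.120000, 1.534013) = -0.265077
  p ← 1.550000 + (0.12/6)·(k1 + 2k2 + 2k3 + k4) = 1.534013
p(0.12) ≈ 1.5340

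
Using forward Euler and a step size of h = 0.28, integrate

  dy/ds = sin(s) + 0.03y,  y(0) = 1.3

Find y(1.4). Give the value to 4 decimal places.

2.0484

Euler: y_{n+1} = y_n + h·f(s_n, y_n).
s=0.000000, y=1.300000: f=0.039000 → y ← 1.300000 + 0.28·0.039000 = 1.310920
s=0.280000, y=1.310920: f=0.315683 → y ← 1.310920 + 0.28·0.315683 = 1.399311
s=0.560000, y=1.399311: f=0.573166 → y ← 1.399311 + 0.28·0.573166 = 1.559798
s=0.840000, y=1.559798: f=0.791437 → y ← 1.559798 + 0.28·0.791437 = 1.781400
s=1.120000, y=1.781400: f=0.953542 → y ← 1.781400 + 0.28·0.953542 = 2.048392
y(1.4) ≈ 2.0484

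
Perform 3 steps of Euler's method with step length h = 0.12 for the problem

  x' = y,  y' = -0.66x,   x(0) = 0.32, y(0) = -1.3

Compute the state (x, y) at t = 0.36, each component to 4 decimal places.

-0.1556, -1.3387

Euler on (x,y): x_{n+1} = x_n + h·x', y_{n+1} = y_n + h·y'.
0.000000: (0.320000, -1.300000); f=(-1.300000, -0.211200) → (0.164000, -1.325344)
0.120000: (0.164000, -1.325344); f=(-1.325344, -0.108240) → (0.004959, -1.338333)
0.240000: (0.004959, -1.338333); f=(-1.338333, -0.003273) → (-0.155641, -1.338726)
(x(0.36), y(0.36)) ≈ (-0.1556, -1.3387)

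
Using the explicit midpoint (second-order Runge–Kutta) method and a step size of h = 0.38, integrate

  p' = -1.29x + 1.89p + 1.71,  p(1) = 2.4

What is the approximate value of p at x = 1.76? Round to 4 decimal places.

Midpoint: k1 = f(x_n, p_n); k2 = f(x_n + h/2, p_n + (h/2)·k1); p_{n+1} = p_n + h·k2.
x=1.000000, p=2.400000:
  k1 = f(1.000000, 2.400000) = 4.956000
  k2 = f(1.190000, 3.341640) = 6.490600
  p ← 2.400000 + 0.38·6.490600 = 4.866428
x=1.380000, p=4.866428:
  k1 = f(1.380000, 4.866428) = 9.127349
  k2 = f(1.570000, 6.600624) = 12.159880
  p ← 4.866428 + 0.38·12.159880 = 9.487182
p(1.76) ≈ 9.4872

9.4872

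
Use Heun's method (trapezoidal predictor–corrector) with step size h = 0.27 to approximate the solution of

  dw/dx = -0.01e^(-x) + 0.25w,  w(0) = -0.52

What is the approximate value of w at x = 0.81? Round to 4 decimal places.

-0.6429

Heun: k1 = f(x_n, w_n); k2 = f(x_n + h, w_n + h·k1); w_{n+1} = w_n + (h/2)·(k1 + k2).
x=0.000000, w=-0.520000:
  k1 = f(0.000000, -0.520000) = -0.140000
  k2 = f(0.270000, -0.557800) = -0.147084
  w ← -0.520000 + (0.27/2)·(-0.140000 + (-0.147084)) = -0.558756
x=0.270000, w=-0.558756:
  k1 = f(0.270000, -0.558756) = -0.147323
  k2 = f(0.540000, -0.598533) = -0.155461
  w ← -0.558756 + (0.27/2)·(-0.147323 + (-0.155461)) = -0.599632
x=0.540000, w=-0.599632:
  k1 = f(0.540000, -0.599632) = -0.155736
  k2 = f(0.810000, -0.641681) = -0.164869
  w ← -0.599632 + (0.27/2)·(-0.155736 + (-0.164869)) = -0.642914
w(0.81) ≈ -0.6429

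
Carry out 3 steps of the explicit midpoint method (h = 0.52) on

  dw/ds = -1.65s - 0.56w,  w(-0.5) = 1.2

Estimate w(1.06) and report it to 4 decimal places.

Midpoint: k1 = f(s_n, w_n); k2 = f(s_n + h/2, w_n + (h/2)·k1); w_{n+1} = w_n + h·k2.
s=-0.500000, w=1.200000:
  k1 = f(-0.500000, 1.200000) = 0.153000
  k2 = f(-0.240000, 1.239780) = -0.298277
  w ← 1.200000 + 0.52·(-0.298277) = 1.044896
s=0.020000, w=1.044896:
  k1 = f(0.020000, 1.044896) = -0.618142
  k2 = f(0.280000, 0.884179) = -0.957140
  w ← 1.044896 + 0.52·(-0.957140) = 0.547183
s=0.540000, w=0.547183:
  k1 = f(0.540000, 0.547183) = -1.197423
  k2 = f(0.800000, 0.235853) = -1.452078
  w ← 0.547183 + 0.52·(-1.452078) = -0.207897
w(1.06) ≈ -0.2079

-0.2079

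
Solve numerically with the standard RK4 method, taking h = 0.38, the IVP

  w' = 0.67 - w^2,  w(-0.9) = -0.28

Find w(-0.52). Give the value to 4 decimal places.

-0.0372

RK4: k1 = f(x_n, w_n); k2 = f(x_n + h/2, w_n + (h/2)·k1); k3 = f(x_n + h/2, w_n + (h/2)·k2); k4 = f(x_n + h, w_n + h·k3); w_{n+1} = w_n + (h/6)·(k1 + 2k2 + 2k3 + k4).
x=-0.900000, w=-0.280000:
  k1 = f(-0.900000, -0.280000) = 0.591600
  k2 = f(-0.710000, -0.167596) = 0.641912
  k3 = f(-0.710000, -0.158037) = 0.645024
  k4 = f(-0.520000, -0.034891) = 0.668783
  w ← -0.280000 + (0.38/6)·(k1 + 2k2 + 2k3 + k4) = -0.037164
w(-0.52) ≈ -0.0372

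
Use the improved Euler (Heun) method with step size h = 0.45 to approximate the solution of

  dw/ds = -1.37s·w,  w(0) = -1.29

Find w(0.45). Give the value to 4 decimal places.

Heun: k1 = f(s_n, w_n); k2 = f(s_n + h, w_n + h·k1); w_{n+1} = w_n + (h/2)·(k1 + k2).
s=0.000000, w=-1.290000:
  k1 = f(0.000000, -1.290000) = 0.000000
  k2 = f(0.450000, -1.290000) = 0.795285
  w ← -1.290000 + (0.45/2)·(0.000000 + 0.795285) = -1.111061
w(0.45) ≈ -1.1111

-1.1111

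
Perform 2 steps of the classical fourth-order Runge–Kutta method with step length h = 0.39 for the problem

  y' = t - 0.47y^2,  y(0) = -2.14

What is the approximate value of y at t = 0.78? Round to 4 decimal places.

RK4: k1 = f(t_n, y_n); k2 = f(t_n + h/2, y_n + (h/2)·k1); k3 = f(t_n + h/2, y_n + (h/2)·k2); k4 = f(t_n + h, y_n + h·k3); y_{n+1} = y_n + (h/6)·(k1 + 2k2 + 2k3 + k4).
t=0.000000, y=-2.140000:
  k1 = f(0.000000, -2.140000) = -2.152412
  k2 = f(0.195000, -2.559720) = -2.884519
  k3 = f(0.195000, -2.702481) = -3.237600
  k4 = f(0.390000, -3.402664) = -5.051718
  y ← -2.140000 + (0.39/6)·(k1 + 2k2 + 2k3 + k4) = -3.404144
t=0.390000, y=-3.404144:
  k1 = f(0.390000, -3.404144) = -5.056452
  k2 = f(0.585000, -4.390152) = -8.473515
  k3 = f(0.585000, -5.056479) = -11.431952
  k4 = f(0.780000, -7.862605) = -28.275664
  y ← -3.404144 + (0.39/6)·(k1 + 2k2 + 2k3 + k4) = -8.158442
y(0.78) ≈ -8.1584

-8.1584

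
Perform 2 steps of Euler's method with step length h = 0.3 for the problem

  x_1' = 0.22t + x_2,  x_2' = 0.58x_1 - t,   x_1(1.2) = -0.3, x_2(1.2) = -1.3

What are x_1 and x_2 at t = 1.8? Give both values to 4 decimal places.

Euler on (x_1,x_2): x_1_{n+1} = x_1_n + h·x_1', x_2_{n+1} = x_2_n + h·x_2'.
1.200000: (-0.300000, -1.300000); f=(-1.036000, -1.374000) → (-0.610800, -1.712200)
1.500000: (-0.610800, -1.712200); f=(-1.382200, -1.854264) → (-1.025460, -2.268479)
(x_1(1.8), x_2(1.8)) ≈ (-1.0255, -2.2685)

-1.0255, -2.2685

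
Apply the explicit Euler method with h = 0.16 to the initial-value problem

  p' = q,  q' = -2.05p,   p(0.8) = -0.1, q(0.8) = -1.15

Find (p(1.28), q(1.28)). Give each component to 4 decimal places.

Euler on (p,q): p_{n+1} = p_n + h·p', q_{n+1} = q_n + h·q'.
0.800000: (-0.100000, -1.150000); f=(-1.150000, 0.205000) → (-0.284000, -1.117200)
0.960000: (-0.284000, -1.117200); f=(-1.117200, 0.582200) → (-0.462752, -1.024048)
1.120000: (-0.462752, -1.024048); f=(-1.024048, 0.948642) → (-0.626600, -0.872265)
(p(1.28), q(1.28)) ≈ (-0.6266, -0.8723)

-0.6266, -0.8723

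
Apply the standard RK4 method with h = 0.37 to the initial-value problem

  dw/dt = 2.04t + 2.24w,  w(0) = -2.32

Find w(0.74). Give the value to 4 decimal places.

-11.0867

RK4: k1 = f(t_n, w_n); k2 = f(t_n + h/2, w_n + (h/2)·k1); k3 = f(t_n + h/2, w_n + (h/2)·k2); k4 = f(t_n + h, w_n + h·k3); w_{n+1} = w_n + (h/6)·(k1 + 2k2 + 2k3 + k4).
t=0.000000, w=-2.320000:
  k1 = f(0.000000, -2.320000) = -5.196800
  k2 = f(0.185000, -3.281408) = -6.972954
  k3 = f(0.185000, -3.609996) = -7.708992
  k4 = f(0.370000, -5.172327) = -10.831213
  w ← -2.320000 + (0.37/6)·(k1 + 2k2 + 2k3 + k4) = -5.119167
t=0.370000, w=-5.119167:
  k1 = f(0.370000, -5.119167) = -10.712135
  k2 = f(0.555000, -7.100912) = -14.773844
  k3 = f(0.555000, -7.852329) = -16.457016
  k4 = f(0.740000, -11.208263) = -23.596910
  w ← -5.119167 + (0.37/6)·(k1 + 2k2 + 2k3 + k4) = -11.086698
w(0.74) ≈ -11.0867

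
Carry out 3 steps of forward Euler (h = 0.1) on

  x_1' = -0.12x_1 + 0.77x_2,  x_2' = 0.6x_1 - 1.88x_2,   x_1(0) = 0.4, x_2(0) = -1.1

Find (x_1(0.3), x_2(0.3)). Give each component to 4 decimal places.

0.1841, -0.5436

Euler on (x_1,x_2): x_1_{n+1} = x_1_n + h·x_1', x_2_{n+1} = x_2_n + h·x_2'.
0.000000: (0.400000, -1.100000); f=(-0.895000, 2.308000) → (0.310500, -0.869200)
0.100000: (0.310500, -0.869200); f=(-0.706544, 1.820396) → (0.239846, -0.687160)
0.200000: (0.239846, -0.687160); f=(-0.557895, 1.435769) → (0.184056, -0.543584)
(x_1(0.3), x_2(0.3)) ≈ (0.1841, -0.5436)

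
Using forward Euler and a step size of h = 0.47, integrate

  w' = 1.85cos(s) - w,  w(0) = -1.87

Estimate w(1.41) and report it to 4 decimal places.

Euler: w_{n+1} = w_n + h·f(s_n, w_n).
s=0.000000, w=-1.870000: f=3.720000 → w ← -1.870000 + 0.47·3.720000 = -0.121600
s=0.470000, w=-0.121600: f=1.771001 → w ← -0.121600 + 0.47·1.771001 = 0.710771
s=0.940000, w=0.710771: f=0.380337 → w ← 0.710771 + 0.47·0.380337 = 0.889529
w(1.41) ≈ 0.8895

0.8895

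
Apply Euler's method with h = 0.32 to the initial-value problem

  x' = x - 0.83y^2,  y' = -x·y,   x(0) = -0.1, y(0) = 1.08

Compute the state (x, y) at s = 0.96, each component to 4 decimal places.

Euler on (x,y): x_{n+1} = x_n + h·x', y_{n+1} = y_n + h·y'.
0.000000: (-0.100000, 1.080000); f=(-1.068112, 0.108000) → (-0.441796, 1.114560)
0.320000: (-0.441796, 1.114560); f=(-1.472858, 0.492408) → (-0.913111, 1.272131)
0.640000: (-0.913111, 1.272131); f=(-2.256313, 1.161596) → (-1.635131, 1.643841)
(x(0.96), y(0.96)) ≈ (-1.6351, 1.6438)

-1.6351, 1.6438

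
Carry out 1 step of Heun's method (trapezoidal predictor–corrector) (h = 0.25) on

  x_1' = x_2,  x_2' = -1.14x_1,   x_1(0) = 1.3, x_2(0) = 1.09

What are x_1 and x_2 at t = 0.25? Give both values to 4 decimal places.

Heun on (x_1,x_2): k1 = f(t_n, state_n); k2 = f(t_n + h, state_n + h·k1); state_{n+1} = state_n + (h/2)·(k1 + k2).
0.000000: (1.300000, 1.090000)
  k1 = (1.090000, -1.482000)
  predictor → (1.572500, 0.719500)
  k2 = (0.719500, -1.792650)
  → (1.526188, 0.680669)
(x_1(0.25), x_2(0.25)) ≈ (1.5262, 0.6807)

1.5262, 0.6807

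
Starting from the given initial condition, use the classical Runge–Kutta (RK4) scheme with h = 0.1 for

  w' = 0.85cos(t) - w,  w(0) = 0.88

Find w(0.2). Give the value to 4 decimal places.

RK4: k1 = f(t_n, w_n); k2 = f(t_n + h/2, w_n + (h/2)·k1); k3 = f(t_n + h/2, w_n + (h/2)·k2); k4 = f(t_n + h, w_n + h·k3); w_{n+1} = w_n + (h/6)·(k1 + 2k2 + 2k3 + k4).
t=0.000000, w=0.880000:
  k1 = f(0.000000, 0.880000) = -0.030000
  k2 = f(0.050000, 0.878500) = -0.029562
  k3 = f(0.050000, 0.878522) = -0.029584
  k4 = f(0.100000, 0.877042) = -0.031288
  w ← 0.880000 + (0.1/6)·(k1 + 2k2 + 2k3 + k4) = 0.877007
t=0.100000, w=0.877007:
  k1 = f(0.100000, 0.877007) = -0.031253
  k2 = f(0.150000, 0.875444) = -0.034989
  k3 = f(0.150000, 0.875258) = -0.034802
  k4 = f(0.200000, 0.873527) = -0.040470
  w ← 0.877007 + (0.1/6)·(k1 + 2k2 + 2k3 + k4) = 0.873485
w(0.2) ≈ 0.8735

0.8735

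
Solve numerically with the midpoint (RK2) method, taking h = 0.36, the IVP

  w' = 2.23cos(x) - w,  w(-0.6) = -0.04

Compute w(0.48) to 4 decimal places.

Midpoint: k1 = f(x_n, w_n); k2 = f(x_n + h/2, w_n + (h/2)·k1); w_{n+1} = w_n + h·k2.
x=-0.600000, w=-0.040000:
  k1 = f(-0.600000, -0.040000) = 1.880498
  k2 = f(-0.420000, 0.298490) = 1.737699
  w ← -0.040000 + 0.36·1.737699 = 0.585572
x=-0.240000, w=0.585572:
  k1 = f(-0.240000, 0.585572) = 1.580512
  k2 = f(-0.060000, 0.870064) = 1.355924
  w ← 0.585572 + 0.36·1.355924 = 1.073704
x=0.120000, w=1.073704:
  k1 = f(0.120000, 1.073704) = 1.140259
  k2 = f(0.300000, 1.278951) = 0.851450
  w ← 1.073704 + 0.36·0.851450 = 1.380226
w(0.48) ≈ 1.3802

1.3802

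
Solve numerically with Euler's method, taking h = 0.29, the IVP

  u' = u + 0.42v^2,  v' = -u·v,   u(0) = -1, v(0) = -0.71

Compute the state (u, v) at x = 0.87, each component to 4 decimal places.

Euler on (u,v): u_{n+1} = u_n + h·u', v_{n+1} = v_n + h·v'.
0.000000: (-1.000000, -0.710000); f=(-0.788278, -0.710000) → (-1.228601, -0.915900)
0.290000: (-1.228601, -0.915900); f=(-0.876274, -1.125275) → (-1.482720, -1.242230)
0.580000: (-1.482720, -1.242230); f=(-0.834603, -1.841879) → (-1.724755, -1.776375)
(u(0.87), v(0.87)) ≈ (-1.7248, -1.7764)

-1.7248, -1.7764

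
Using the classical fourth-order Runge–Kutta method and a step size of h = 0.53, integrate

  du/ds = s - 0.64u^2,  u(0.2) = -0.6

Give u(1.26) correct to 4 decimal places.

0.0396

RK4: k1 = f(s_n, u_n); k2 = f(s_n + h/2, u_n + (h/2)·k1); k3 = f(s_n + h/2, u_n + (h/2)·k2); k4 = f(s_n + h, u_n + h·k3); u_{n+1} = u_n + (h/6)·(k1 + 2k2 + 2k3 + k4).
s=0.200000, u=-0.600000:
  k1 = f(0.200000, -0.600000) = -0.030400
  k2 = f(0.465000, -0.608056) = 0.228371
  k3 = f(0.465000, -0.539482) = 0.278734
  k4 = f(0.730000, -0.452271) = 0.599089
  u ← -0.600000 + (0.53/6)·(k1 + 2k2 + 2k3 + k4) = -0.460177
s=0.730000, u=-0.460177:
  k1 = f(0.730000, -0.460177) = 0.594472
  k2 = f(0.995000, -0.302642) = 0.936381
  k3 = f(0.995000, -0.212036) = 0.966226
  k4 = f(1.260000, 0.051923) = 1.258275
  u ← -0.460177 + (0.53/6)·(k1 + 2k2 + 2k3 + k4) = 0.039609
u(1.26) ≈ 0.0396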